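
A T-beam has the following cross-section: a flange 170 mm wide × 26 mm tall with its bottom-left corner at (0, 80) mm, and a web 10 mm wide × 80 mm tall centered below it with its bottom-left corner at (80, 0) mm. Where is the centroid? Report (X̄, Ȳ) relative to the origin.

Part | A | x̄ᵢ | ȳᵢ | A·x̄ᵢ | A·ȳᵢ
web | 800.00 | 85.00 | 40.00 | 68000.00 | 32000.00
flange | 4420.00 | 85.00 | 93.00 | 375700.00 | 411060.00
Σ | 5220.00 |  |  | 443700.00 | 443060.00
X̄ = 443700.00 / 5220.00 = 85.00 mm
Ȳ = 443060.00 / 5220.00 = 84.88 mm

X̄ = 85.00 mm, Ȳ = 84.88 mm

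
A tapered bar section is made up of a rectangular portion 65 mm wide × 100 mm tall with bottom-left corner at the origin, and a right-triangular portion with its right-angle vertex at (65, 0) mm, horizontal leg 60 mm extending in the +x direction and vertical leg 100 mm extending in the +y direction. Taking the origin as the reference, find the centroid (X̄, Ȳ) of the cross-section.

X̄ = 49.08 mm, Ȳ = 44.74 mm

Part | A | x̄ᵢ | ȳᵢ | A·x̄ᵢ | A·ȳᵢ
rectangular portion | 6500.00 | 32.50 | 50.00 | 211250.00 | 325000.00
triangular portion | 3000.00 | 85.00 | 33.33 | 255000.00 | 100000.00
Σ | 9500.00 |  |  | 466250.00 | 425000.00
X̄ = 466250.00 / 9500.00 = 49.08 mm
Ȳ = 425000.00 / 9500.00 = 44.74 mm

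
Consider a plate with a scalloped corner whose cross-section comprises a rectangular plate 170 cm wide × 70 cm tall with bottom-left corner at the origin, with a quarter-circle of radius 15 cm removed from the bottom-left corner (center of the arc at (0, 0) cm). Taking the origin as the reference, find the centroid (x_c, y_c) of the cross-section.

plate: A = 170 × 70 = 11900.00, centroid at (85.00, 35.00).
removed quarter-circle: A = −¼π·15² = -176.71, centroid at (6.37, 6.37).
ΣA = 11723.29 cm²
ΣAx_c = (11900.00)(85.00) + (-176.71)(6.37) = 1010375.00 cm³
ΣAy_c = (11900.00)(35.00) + (-176.71)(6.37) = 415375.00 cm³
x_c = 1010375.00 / 11723.29 = 86.19 cm
y_c = 415375.00 / 11723.29 = 35.43 cm

x_c = 86.19 cm, y_c = 35.43 cm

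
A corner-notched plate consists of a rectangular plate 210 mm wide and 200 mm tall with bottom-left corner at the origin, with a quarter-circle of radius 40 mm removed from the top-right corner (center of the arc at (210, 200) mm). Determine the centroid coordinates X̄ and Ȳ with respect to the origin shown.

Part | A | x̄ᵢ | ȳᵢ | A·x̄ᵢ | A·ȳᵢ
plate | 42000.00 | 105.00 | 100.00 | 4410000.00 | 4200000.00
removed quarter-circle | -1256.64 | 193.02 | 183.02 | -242560.45 | -229994.08
Σ | 40743.36 |  |  | 4167439.55 | 3970005.92
X̄ = 4167439.55 / 40743.36 = 102.29 mm
Ȳ = 3970005.92 / 40743.36 = 97.44 mm

X̄ = 102.29 mm, Ȳ = 97.44 mm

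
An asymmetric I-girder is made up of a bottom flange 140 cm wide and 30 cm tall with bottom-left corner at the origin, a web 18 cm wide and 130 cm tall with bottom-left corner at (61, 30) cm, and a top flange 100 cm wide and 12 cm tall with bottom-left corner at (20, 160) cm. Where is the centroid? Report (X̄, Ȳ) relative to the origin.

bottom flange: A = 140 × 30 = 4200.00, centroid at (70.00, 15.00).
web: A = 18 × 130 = 2340.00, centroid at (70.00, 95.00).
top flange: A = 100 × 12 = 1200.00, centroid at (70.00, 166.00).
ΣA = 7740.00 cm²
ΣAX̄ = (4200.00)(70.00) + (2340.00)(70.00) + (1200.00)(70.00) = 541800.00 cm³
ΣAȲ = (4200.00)(15.00) + (2340.00)(95.00) + (1200.00)(166.00) = 484500.00 cm³
X̄ = 541800.00 / 7740.00 = 70.00 cm
Ȳ = 484500.00 / 7740.00 = 62.60 cm

X̄ = 70.00 cm, Ȳ = 62.60 cm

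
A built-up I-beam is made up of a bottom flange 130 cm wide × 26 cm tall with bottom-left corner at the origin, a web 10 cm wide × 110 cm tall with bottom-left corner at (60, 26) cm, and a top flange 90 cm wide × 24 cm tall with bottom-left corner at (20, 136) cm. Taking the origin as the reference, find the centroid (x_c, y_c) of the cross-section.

bottom flange: A = 130 × 26 = 3380.00, centroid at (65.00, 13.00).
web: A = 10 × 110 = 1100.00, centroid at (65.00, 81.00).
top flange: A = 90 × 24 = 2160.00, centroid at (65.00, 148.00).
ΣA = 6640.00 cm²
ΣAx_c = (3380.00)(65.00) + (1100.00)(65.00) + (2160.00)(65.00) = 431600.00 cm³
ΣAy_c = (3380.00)(13.00) + (1100.00)(81.00) + (2160.00)(148.00) = 452720.00 cm³
x_c = 431600.00 / 6640.00 = 65.00 cm
y_c = 452720.00 / 6640.00 = 68.18 cm

x_c = 65.00 cm, y_c = 68.18 cm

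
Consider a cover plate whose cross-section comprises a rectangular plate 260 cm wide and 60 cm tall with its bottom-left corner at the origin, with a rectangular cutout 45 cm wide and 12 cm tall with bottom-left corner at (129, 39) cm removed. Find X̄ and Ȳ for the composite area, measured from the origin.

plate: A = 260 × 60 = 15600.00, centroid at (130.00, 30.00).
hole: A = −(45 × 12) = -540.00, centroid at (151.50, 45.00).
ΣA = 15060.00 cm², ΣAX̄ = 1946190.00 cm³, ΣAȲ = 443700.00 cm³.
X̄ = 1946190.00/15060.00 = 129.23 cm; Ȳ = 443700.00/15060.00 = 29.46 cm.

X̄ = 129.23 cm, Ȳ = 29.46 cm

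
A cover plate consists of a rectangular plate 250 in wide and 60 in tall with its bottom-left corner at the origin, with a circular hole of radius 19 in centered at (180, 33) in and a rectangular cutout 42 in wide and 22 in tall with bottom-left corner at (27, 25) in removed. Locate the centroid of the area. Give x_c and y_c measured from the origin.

plate: A = 250 × 60 = 15000.00, centroid at (125.00, 30.00).
hole 1: A = −π·19² = -1134.11, centroid at (180.00, 33.00).
hole 2: A = −(42 × 22) = -924.00, centroid at (48.00, 36.00).
ΣA = 12941.89 in²
ΣAx_c = (15000.00)(125.00) + (-1134.11)(180.00) + (-924.00)(48.00) = 1626507.31 in³
ΣAy_c = (15000.00)(30.00) + (-1134.11)(33.00) + (-924.00)(36.00) = 379310.21 in³
x_c = 1626507.31 / 12941.89 = 125.68 in
y_c = 379310.21 / 12941.89 = 29.31 in

x_c = 125.68 in, y_c = 29.31 in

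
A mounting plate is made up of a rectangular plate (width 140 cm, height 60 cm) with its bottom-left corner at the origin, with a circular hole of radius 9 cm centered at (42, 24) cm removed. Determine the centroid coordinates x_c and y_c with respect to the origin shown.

plate: A = 140 × 60 = 8400.00, centroid at (70.00, 30.00).
hole: A = −π·9² = -254.47, centroid at (42.00, 24.00).
ΣA = 8145.53 cm², ΣAx_c = 577312.30 cm³, ΣAy_c = 245892.74 cm³.
x_c = 577312.30/8145.53 = 70.87 cm; y_c = 245892.74/8145.53 = 30.19 cm.

x_c = 70.87 cm, y_c = 30.19 cm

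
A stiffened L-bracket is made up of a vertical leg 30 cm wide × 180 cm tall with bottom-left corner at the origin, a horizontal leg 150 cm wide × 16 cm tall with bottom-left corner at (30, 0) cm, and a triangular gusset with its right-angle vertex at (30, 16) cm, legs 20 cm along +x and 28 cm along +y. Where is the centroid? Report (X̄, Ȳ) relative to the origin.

X̄ = 42.48 cm, Ȳ = 63.40 cm

vertical leg: A = 30 × 180 = 5400.00, centroid at (15.00, 90.00).
horizontal leg: A = 150 × 16 = 2400.00, centroid at (105.00, 8.00).
gusset: A = ½·20·28 = 280.00, centroid at (36.67, 25.33).
ΣA = 8080.00 cm², ΣAX̄ = 343266.67 cm³, ΣAȲ = 512293.33 cm³.
X̄ = 343266.67/8080.00 = 42.48 cm; Ȳ = 512293.33/8080.00 = 63.40 cm.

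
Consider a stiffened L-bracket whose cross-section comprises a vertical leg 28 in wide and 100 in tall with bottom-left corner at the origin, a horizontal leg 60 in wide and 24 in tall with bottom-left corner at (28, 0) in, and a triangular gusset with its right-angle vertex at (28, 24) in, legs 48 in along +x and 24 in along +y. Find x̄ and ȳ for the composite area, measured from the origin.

vertical leg: A = 28 × 100 = 2800.00, centroid at (14.00, 50.00).
horizontal leg: A = 60 × 24 = 1440.00, centroid at (58.00, 12.00).
gusset: A = ½·48·24 = 576.00, centroid at (44.00, 32.00).
ΣA = 4816.00 in²
ΣAx̄ = (2800.00)(14.00) + (1440.00)(58.00) + (576.00)(44.00) = 148064.00 in³
ΣAȳ = (2800.00)(50.00) + (1440.00)(12.00) + (576.00)(32.00) = 175712.00 in³
x̄ = 148064.00 / 4816.00 = 30.74 in
ȳ = 175712.00 / 4816.00 = 36.49 in

x̄ = 30.74 in, ȳ = 36.49 in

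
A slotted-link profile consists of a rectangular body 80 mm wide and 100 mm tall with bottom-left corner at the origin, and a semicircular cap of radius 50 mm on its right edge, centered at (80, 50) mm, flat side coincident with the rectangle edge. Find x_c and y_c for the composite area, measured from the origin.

x_c = 60.16 mm, y_c = 50.00 mm

rectangular body: A = 80 × 100 = 8000.00, centroid at (40.00, 50.00).
semicircular end: A = ½π·50² = 3926.99, centroid at (101.22, 50.00).
ΣA = 11926.99 mm², ΣAx_c = 717492.60 mm³, ΣAy_c = 596349.54 mm³.
x_c = 717492.60/11926.99 = 60.16 mm; y_c = 596349.54/11926.99 = 50.00 mm.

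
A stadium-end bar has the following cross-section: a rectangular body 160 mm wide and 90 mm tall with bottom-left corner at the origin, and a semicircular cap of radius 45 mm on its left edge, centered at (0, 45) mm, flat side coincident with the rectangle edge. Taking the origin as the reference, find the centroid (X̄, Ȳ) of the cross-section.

rectangular body: A = 160 × 90 = 14400.00, centroid at (80.00, 45.00).
semicircular end: A = ½π·45² = 3180.86, centroid at (-19.10, 45.00).
ΣA = 17580.86 mm², ΣAX̄ = 1091250.00 mm³, ΣAȲ = 791138.82 mm³.
X̄ = 1091250.00/17580.86 = 62.07 mm; Ȳ = 791138.82/17580.86 = 45.00 mm.

X̄ = 62.07 mm, Ȳ = 45.00 mm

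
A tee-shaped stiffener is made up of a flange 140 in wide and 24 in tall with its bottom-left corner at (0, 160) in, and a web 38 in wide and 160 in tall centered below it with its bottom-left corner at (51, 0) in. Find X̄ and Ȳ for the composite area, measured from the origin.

web: A = 38 × 160 = 6080.00, centroid at (70.00, 80.00).
flange: A = 140 × 24 = 3360.00, centroid at (70.00, 172.00).
ΣA = 9440.00 in², ΣAX̄ = 660800.00 in³, ΣAȲ = 1064320.00 in³.
X̄ = 660800.00/9440.00 = 70.00 in; Ȳ = 1064320.00/9440.00 = 112.75 in.

X̄ = 70.00 in, Ȳ = 112.75 in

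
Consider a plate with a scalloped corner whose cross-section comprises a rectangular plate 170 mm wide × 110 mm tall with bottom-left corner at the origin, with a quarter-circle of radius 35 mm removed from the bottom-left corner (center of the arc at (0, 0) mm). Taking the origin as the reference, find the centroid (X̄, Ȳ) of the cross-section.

Part | A | x̄ᵢ | ȳᵢ | A·x̄ᵢ | A·ȳᵢ
plate | 18700.00 | 85.00 | 55.00 | 1589500.00 | 1028500.00
removed quarter-circle | -962.11 | 14.85 | 14.85 | -14291.67 | -14291.67
Σ | 17737.89 |  |  | 1575208.33 | 1014208.33
X̄ = 1575208.33 / 17737.89 = 88.80 mm
Ȳ = 1014208.33 / 17737.89 = 57.18 mm

X̄ = 88.80 mm, Ȳ = 57.18 mm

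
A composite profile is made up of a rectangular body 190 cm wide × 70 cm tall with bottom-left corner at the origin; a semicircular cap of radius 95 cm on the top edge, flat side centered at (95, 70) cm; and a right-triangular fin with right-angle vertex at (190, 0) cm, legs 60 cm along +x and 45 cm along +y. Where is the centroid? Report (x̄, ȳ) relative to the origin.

rectangular body: A = 190 × 70 = 13300.00, centroid at (95.00, 35.00).
semicircular top: A = ½π·95² = 14176.44, centroid at (95.00, 110.32).
triangular fin: A = ½·60·45 = 1350.00, centroid at (210.00, 15.00).
ΣA = 28826.44 cm², ΣAx̄ = 2893761.50 cm³, ΣAȳ = 2049683.91 cm³.
x̄ = 2893761.50/28826.44 = 100.39 cm; ȳ = 2049683.91/28826.44 = 71.10 cm.

x̄ = 100.39 cm, ȳ = 71.10 cm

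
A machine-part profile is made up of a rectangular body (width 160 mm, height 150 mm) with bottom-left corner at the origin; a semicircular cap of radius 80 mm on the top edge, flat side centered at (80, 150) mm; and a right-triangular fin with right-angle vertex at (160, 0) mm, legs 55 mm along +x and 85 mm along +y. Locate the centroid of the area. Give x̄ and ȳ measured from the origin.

Part | A | x̄ᵢ | ȳᵢ | A·x̄ᵢ | A·ȳᵢ
rectangular body | 24000.00 | 80.00 | 75.00 | 1920000.00 | 1800000.00
semicircular top | 10053.10 | 80.00 | 183.95 | 804247.72 | 1849297.81
triangular fin | 2337.50 | 178.33 | 28.33 | 416854.17 | 66229.17
Σ | 36390.60 |  |  | 3141101.89 | 3715526.97
x̄ = 3141101.89 / 36390.60 = 86.32 mm
ȳ = 3715526.97 / 36390.60 = 102.10 mm

x̄ = 86.32 mm, ȳ = 102.10 mm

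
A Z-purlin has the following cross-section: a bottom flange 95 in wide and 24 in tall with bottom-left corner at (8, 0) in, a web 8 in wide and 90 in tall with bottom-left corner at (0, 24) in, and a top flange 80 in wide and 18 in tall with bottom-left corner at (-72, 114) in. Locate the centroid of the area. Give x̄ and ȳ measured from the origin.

bottom flange: A = 95 × 24 = 2280.00, centroid at (55.50, 12.00).
web: A = 8 × 90 = 720.00, centroid at (4.00, 69.00).
top flange: A = 80 × 18 = 1440.00, centroid at (-32.00, 123.00).
ΣA = 4440.00 in²
ΣAx̄ = (2280.00)(55.50) + (720.00)(4.00) + (1440.00)(-32.00) = 83340.00 in³
ΣAȳ = (2280.00)(12.00) + (720.00)(69.00) + (1440.00)(123.00) = 254160.00 in³
x̄ = 83340.00 / 4440.00 = 18.77 in
ȳ = 254160.00 / 4440.00 = 57.24 in

x̄ = 18.77 in, ȳ = 57.24 in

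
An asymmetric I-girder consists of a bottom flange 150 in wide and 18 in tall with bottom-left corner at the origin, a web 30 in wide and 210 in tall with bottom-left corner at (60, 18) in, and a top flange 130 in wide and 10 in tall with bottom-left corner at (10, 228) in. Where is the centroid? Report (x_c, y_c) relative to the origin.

Part | A | x̄ᵢ | ȳᵢ | A·x̄ᵢ | A·ȳᵢ
bottom flange | 2700.00 | 75.00 | 9.00 | 202500.00 | 24300.00
web | 6300.00 | 75.00 | 123.00 | 472500.00 | 774900.00
top flange | 1300.00 | 75.00 | 233.00 | 97500.00 | 302900.00
Σ | 10300.00 |  |  | 772500.00 | 1102100.00
x_c = 772500.00 / 10300.00 = 75.00 in
y_c = 1102100.00 / 10300.00 = 107.00 in

x_c = 75.00 in, y_c = 107.00 in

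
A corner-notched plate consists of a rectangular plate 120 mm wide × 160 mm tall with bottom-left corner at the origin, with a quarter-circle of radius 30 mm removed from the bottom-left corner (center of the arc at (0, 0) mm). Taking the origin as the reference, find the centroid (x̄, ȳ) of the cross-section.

Part | A | x̄ᵢ | ȳᵢ | A·x̄ᵢ | A·ȳᵢ
plate | 19200.00 | 60.00 | 80.00 | 1152000.00 | 1536000.00
removed quarter-circle | -706.86 | 12.73 | 12.73 | -9000.00 | -9000.00
Σ | 18493.14 |  |  | 1143000.00 | 1527000.00
x̄ = 1143000.00 / 18493.14 = 61.81 mm
ȳ = 1527000.00 / 18493.14 = 82.57 mm

x̄ = 61.81 mm, ȳ = 82.57 mm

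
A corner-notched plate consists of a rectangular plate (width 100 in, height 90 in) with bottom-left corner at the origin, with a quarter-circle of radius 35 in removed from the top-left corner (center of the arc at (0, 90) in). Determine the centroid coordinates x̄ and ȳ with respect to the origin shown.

Part | A | x̄ᵢ | ȳᵢ | A·x̄ᵢ | A·ȳᵢ
plate | 9000.00 | 50.00 | 45.00 | 450000.00 | 405000.00
removed quarter-circle | -962.11 | 14.85 | 75.15 | -14291.67 | -72298.48
Σ | 8037.89 |  |  | 435708.33 | 332701.52
x̄ = 435708.33 / 8037.89 = 54.21 in
ȳ = 332701.52 / 8037.89 = 41.39 in

x̄ = 54.21 in, ȳ = 41.39 in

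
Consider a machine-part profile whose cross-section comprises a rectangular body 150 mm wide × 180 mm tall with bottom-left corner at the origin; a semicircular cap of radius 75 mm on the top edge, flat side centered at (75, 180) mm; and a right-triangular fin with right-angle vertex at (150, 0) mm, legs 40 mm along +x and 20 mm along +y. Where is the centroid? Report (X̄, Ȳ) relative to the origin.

X̄ = 75.98 mm, Ȳ = 118.79 mm

rectangular body: A = 150 × 180 = 27000.00, centroid at (75.00, 90.00).
semicircular top: A = ½π·75² = 8835.73, centroid at (75.00, 211.83).
triangular fin: A = ½·40·20 = 400.00, centroid at (163.33, 6.67).
ΣA = 36235.73 mm²
ΣAX̄ = (27000.00)(75.00) + (8835.73)(75.00) + (400.00)(163.33) = 2753013.03 mm³
ΣAȲ = (27000.00)(90.00) + (8835.73)(211.83) + (400.00)(6.67) = 4304347.95 mm³
X̄ = 2753013.03 / 36235.73 = 75.98 mm
Ȳ = 4304347.95 / 36235.73 = 118.79 mm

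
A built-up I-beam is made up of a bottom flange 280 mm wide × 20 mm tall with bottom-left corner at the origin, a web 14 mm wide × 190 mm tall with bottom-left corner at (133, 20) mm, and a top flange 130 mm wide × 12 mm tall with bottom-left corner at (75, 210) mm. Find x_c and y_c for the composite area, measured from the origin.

x_c = 140.00 mm, y_c = 71.17 mm

bottom flange: A = 280 × 20 = 5600.00, centroid at (140.00, 10.00).
web: A = 14 × 190 = 2660.00, centroid at (140.00, 115.00).
top flange: A = 130 × 12 = 1560.00, centroid at (140.00, 216.00).
ΣA = 9820.00 mm², ΣAx_c = 1374800.00 mm³, ΣAy_c = 698860.00 mm³.
x_c = 1374800.00/9820.00 = 140.00 mm; y_c = 698860.00/9820.00 = 71.17 mm.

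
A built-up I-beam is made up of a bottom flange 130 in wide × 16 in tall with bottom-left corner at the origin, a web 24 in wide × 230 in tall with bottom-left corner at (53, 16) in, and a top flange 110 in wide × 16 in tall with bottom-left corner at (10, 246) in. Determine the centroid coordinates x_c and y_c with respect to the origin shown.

bottom flange: A = 130 × 16 = 2080.00, centroid at (65.00, 8.00).
web: A = 24 × 230 = 5520.00, centroid at (65.00, 131.00).
top flange: A = 110 × 16 = 1760.00, centroid at (65.00, 254.00).
ΣA = 9360.00 in²
ΣAx_c = (2080.00)(65.00) + (5520.00)(65.00) + (1760.00)(65.00) = 608400.00 in³
ΣAy_c = (2080.00)(8.00) + (5520.00)(131.00) + (1760.00)(254.00) = 1186800.00 in³
x_c = 608400.00 / 9360.00 = 65.00 in
y_c = 1186800.00 / 9360.00 = 126.79 in

x_c = 65.00 in, y_c = 126.79 in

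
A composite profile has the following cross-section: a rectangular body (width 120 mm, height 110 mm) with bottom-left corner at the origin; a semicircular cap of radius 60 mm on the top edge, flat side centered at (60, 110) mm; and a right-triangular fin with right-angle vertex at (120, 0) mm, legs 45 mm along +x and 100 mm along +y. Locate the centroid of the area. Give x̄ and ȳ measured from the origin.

x̄ = 68.00 mm, ȳ = 74.25 mm

rectangular body: A = 120 × 110 = 13200.00, centroid at (60.00, 55.00).
semicircular top: A = ½π·60² = 5654.87, centroid at (60.00, 135.46).
triangular fin: A = ½·45·100 = 2250.00, centroid at (135.00, 33.33).
ΣA = 21104.87 mm², ΣAx̄ = 1435042.01 mm³, ΣAȳ = 1567035.35 mm³.
x̄ = 1435042.01/21104.87 = 68.00 mm; ȳ = 1567035.35/21104.87 = 74.25 mm.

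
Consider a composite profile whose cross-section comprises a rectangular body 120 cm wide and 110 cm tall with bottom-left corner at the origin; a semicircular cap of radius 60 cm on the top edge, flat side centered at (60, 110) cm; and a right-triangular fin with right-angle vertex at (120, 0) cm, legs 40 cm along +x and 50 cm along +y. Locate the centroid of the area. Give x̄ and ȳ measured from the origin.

rectangular body: A = 120 × 110 = 13200.00, centroid at (60.00, 55.00).
semicircular top: A = ½π·60² = 5654.87, centroid at (60.00, 135.46).
triangular fin: A = ½·40·50 = 1000.00, centroid at (133.33, 16.67).
ΣA = 19854.87 cm²
ΣAx̄ = (13200.00)(60.00) + (5654.87)(60.00) + (1000.00)(133.33) = 1264625.34 cm³
ΣAȳ = (13200.00)(55.00) + (5654.87)(135.46) + (1000.00)(16.67) = 1508702.01 cm³
x̄ = 1264625.34 / 19854.87 = 63.69 cm
ȳ = 1508702.01 / 19854.87 = 75.99 cm

x̄ = 63.69 cm, ȳ = 75.99 cm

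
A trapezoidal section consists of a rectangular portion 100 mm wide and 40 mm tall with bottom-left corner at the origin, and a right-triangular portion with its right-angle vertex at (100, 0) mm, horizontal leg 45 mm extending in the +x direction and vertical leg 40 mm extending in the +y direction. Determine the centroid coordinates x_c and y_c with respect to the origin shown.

Part | A | x̄ᵢ | ȳᵢ | A·x̄ᵢ | A·ȳᵢ
rectangular portion | 4000.00 | 50.00 | 20.00 | 200000.00 | 80000.00
triangular portion | 900.00 | 115.00 | 13.33 | 103500.00 | 12000.00
Σ | 4900.00 |  |  | 303500.00 | 92000.00
x_c = 303500.00 / 4900.00 = 61.94 mm
y_c = 92000.00 / 4900.00 = 18.78 mm

x_c = 61.94 mm, y_c = 18.78 mm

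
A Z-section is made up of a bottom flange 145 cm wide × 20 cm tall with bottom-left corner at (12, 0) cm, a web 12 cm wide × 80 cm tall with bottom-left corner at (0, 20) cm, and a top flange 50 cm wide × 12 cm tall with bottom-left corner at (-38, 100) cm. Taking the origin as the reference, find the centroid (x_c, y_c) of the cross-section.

Part | A | x̄ᵢ | ȳᵢ | A·x̄ᵢ | A·ȳᵢ
bottom flange | 2900.00 | 84.50 | 10.00 | 245050.00 | 29000.00
web | 960.00 | 6.00 | 60.00 | 5760.00 | 57600.00
top flange | 600.00 | -13.00 | 106.00 | -7800.00 | 63600.00
Σ | 4460.00 |  |  | 243010.00 | 150200.00
x_c = 243010.00 / 4460.00 = 54.49 cm
y_c = 150200.00 / 4460.00 = 33.68 cm

x_c = 54.49 cm, y_c = 33.68 cm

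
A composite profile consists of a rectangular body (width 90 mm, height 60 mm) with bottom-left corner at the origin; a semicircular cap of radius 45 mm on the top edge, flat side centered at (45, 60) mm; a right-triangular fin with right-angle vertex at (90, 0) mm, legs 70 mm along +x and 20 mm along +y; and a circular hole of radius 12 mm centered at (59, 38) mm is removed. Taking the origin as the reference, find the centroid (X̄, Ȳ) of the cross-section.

Part | A | x̄ᵢ | ȳᵢ | A·x̄ᵢ | A·ȳᵢ
rectangular body | 5400.00 | 45.00 | 30.00 | 243000.00 | 162000.00
semicircular top | 3180.86 | 45.00 | 79.10 | 143138.82 | 251601.75
triangular fin | 700.00 | 113.33 | 6.67 | 79333.33 | 4666.67
hole | -452.39 | 59.00 | 38.00 | -26690.97 | -17190.80
Σ | 8828.47 |  |  | 438781.18 | 401077.63
X̄ = 438781.18 / 8828.47 = 49.70 mm
Ȳ = 401077.63 / 8828.47 = 45.43 mm

X̄ = 49.70 mm, Ȳ = 45.43 mm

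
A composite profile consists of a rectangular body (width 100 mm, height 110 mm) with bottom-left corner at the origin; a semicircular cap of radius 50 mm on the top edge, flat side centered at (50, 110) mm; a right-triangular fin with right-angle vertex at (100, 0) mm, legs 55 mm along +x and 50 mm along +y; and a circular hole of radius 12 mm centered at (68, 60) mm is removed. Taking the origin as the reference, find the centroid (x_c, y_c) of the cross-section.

Part | A | x̄ᵢ | ȳᵢ | A·x̄ᵢ | A·ȳᵢ
rectangular body | 11000.00 | 50.00 | 55.00 | 550000.00 | 605000.00
semicircular top | 3926.99 | 50.00 | 131.22 | 196349.54 | 515302.32
triangular fin | 1375.00 | 118.33 | 16.67 | 162708.33 | 22916.67
hole | -452.39 | 68.00 | 60.00 | -30762.48 | -27143.36
Σ | 15849.60 |  |  | 878295.40 | 1116075.63
x_c = 878295.40 / 15849.60 = 55.41 mm
y_c = 1116075.63 / 15849.60 = 70.42 mm

x_c = 55.41 mm, y_c = 70.42 mm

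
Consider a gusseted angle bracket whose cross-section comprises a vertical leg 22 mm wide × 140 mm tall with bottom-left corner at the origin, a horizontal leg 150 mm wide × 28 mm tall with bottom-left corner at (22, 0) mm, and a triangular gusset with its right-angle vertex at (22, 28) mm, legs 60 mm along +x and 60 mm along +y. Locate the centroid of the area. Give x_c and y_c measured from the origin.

Part | A | x̄ᵢ | ȳᵢ | A·x̄ᵢ | A·ȳᵢ
vertical leg | 3080.00 | 11.00 | 70.00 | 33880.00 | 215600.00
horizontal leg | 4200.00 | 97.00 | 14.00 | 407400.00 | 58800.00
gusset | 1800.00 | 42.00 | 48.00 | 75600.00 | 86400.00
Σ | 9080.00 |  |  | 516880.00 | 360800.00
x_c = 516880.00 / 9080.00 = 56.93 mm
y_c = 360800.00 / 9080.00 = 39.74 mm

x_c = 56.93 mm, y_c = 39.74 mm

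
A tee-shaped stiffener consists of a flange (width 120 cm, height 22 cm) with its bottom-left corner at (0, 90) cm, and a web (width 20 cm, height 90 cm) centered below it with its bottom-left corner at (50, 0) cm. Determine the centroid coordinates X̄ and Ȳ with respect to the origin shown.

X̄ = 60.00 cm, Ȳ = 78.30 cm

web: A = 20 × 90 = 1800.00, centroid at (60.00, 45.00).
flange: A = 120 × 22 = 2640.00, centroid at (60.00, 101.00).
ΣA = 4440.00 cm²
ΣAX̄ = (1800.00)(60.00) + (2640.00)(60.00) = 266400.00 cm³
ΣAȲ = (1800.00)(45.00) + (2640.00)(101.00) = 347640.00 cm³
X̄ = 266400.00 / 4440.00 = 60.00 cm
Ȳ = 347640.00 / 4440.00 = 78.30 cm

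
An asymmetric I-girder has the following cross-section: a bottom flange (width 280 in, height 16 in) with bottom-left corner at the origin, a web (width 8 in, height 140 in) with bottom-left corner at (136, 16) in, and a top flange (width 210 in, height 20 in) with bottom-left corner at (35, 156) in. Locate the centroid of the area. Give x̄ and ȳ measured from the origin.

bottom flange: A = 280 × 16 = 4480.00, centroid at (140.00, 8.00).
web: A = 8 × 140 = 1120.00, centroid at (140.00, 86.00).
top flange: A = 210 × 20 = 4200.00, centroid at (140.00, 166.00).
ΣA = 9800.00 in², ΣAx̄ = 1372000.00 in³, ΣAȳ = 829360.00 in³.
x̄ = 1372000.00/9800.00 = 140.00 in; ȳ = 829360.00/9800.00 = 84.63 in.

x̄ = 140.00 in, ȳ = 84.63 in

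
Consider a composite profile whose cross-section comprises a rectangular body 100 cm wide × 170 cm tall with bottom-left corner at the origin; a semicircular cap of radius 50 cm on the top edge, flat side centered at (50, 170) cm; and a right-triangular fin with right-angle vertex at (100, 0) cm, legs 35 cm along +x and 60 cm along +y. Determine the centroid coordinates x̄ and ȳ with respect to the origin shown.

rectangular body: A = 100 × 170 = 17000.00, centroid at (50.00, 85.00).
semicircular top: A = ½π·50² = 3926.99, centroid at (50.00, 191.22).
triangular fin: A = ½·35·60 = 1050.00, centroid at (111.67, 20.00).
ΣA = 21976.99 cm²
ΣAx̄ = (17000.00)(50.00) + (3926.99)(50.00) + (1050.00)(111.67) = 1163599.54 cm³
ΣAȳ = (17000.00)(85.00) + (3926.99)(191.22) + (1050.00)(20.00) = 2216921.77 cm³
x̄ = 1163599.54 / 21976.99 = 52.95 cm
ȳ = 2216921.77 / 21976.99 = 100.87 cm

x̄ = 52.95 cm, ȳ = 100.87 cm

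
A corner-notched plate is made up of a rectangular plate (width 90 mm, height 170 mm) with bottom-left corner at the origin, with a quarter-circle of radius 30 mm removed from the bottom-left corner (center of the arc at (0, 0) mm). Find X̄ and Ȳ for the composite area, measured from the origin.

Part | A | x̄ᵢ | ȳᵢ | A·x̄ᵢ | A·ȳᵢ
plate | 15300.00 | 45.00 | 85.00 | 688500.00 | 1300500.00
removed quarter-circle | -706.86 | 12.73 | 12.73 | -9000.00 | -9000.00
Σ | 14593.14 |  |  | 679500.00 | 1291500.00
X̄ = 679500.00 / 14593.14 = 46.56 mm
Ȳ = 1291500.00 / 14593.14 = 88.50 mm

X̄ = 46.56 mm, Ȳ = 88.50 mm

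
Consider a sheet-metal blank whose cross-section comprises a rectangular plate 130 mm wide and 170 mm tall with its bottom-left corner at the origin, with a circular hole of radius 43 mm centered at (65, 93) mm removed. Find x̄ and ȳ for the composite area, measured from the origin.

plate: A = 130 × 170 = 22100.00, centroid at (65.00, 85.00).
hole: A = −π·43² = -5808.80, centroid at (65.00, 93.00).
ΣA = 16291.20 mm², ΣAx̄ = 1058927.69 mm³, ΣAȳ = 1338281.15 mm³.
x̄ = 1058927.69/16291.20 = 65.00 mm; ȳ = 1338281.15/16291.20 = 82.15 mm.

x̄ = 65.00 mm, ȳ = 82.15 mm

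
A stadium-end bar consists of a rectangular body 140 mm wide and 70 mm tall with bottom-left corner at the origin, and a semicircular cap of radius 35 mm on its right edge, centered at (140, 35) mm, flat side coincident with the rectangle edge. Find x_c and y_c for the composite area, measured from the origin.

rectangular body: A = 140 × 70 = 9800.00, centroid at (70.00, 35.00).
semicircular end: A = ½π·35² = 1924.23, centroid at (154.85, 35.00).
ΣA = 11724.23 mm²
ΣAx_c = (9800.00)(70.00) + (1924.23)(154.85) = 983974.90 mm³
ΣAy_c = (9800.00)(35.00) + (1924.23)(35.00) = 410347.89 mm³
x_c = 983974.90 / 11724.23 = 83.93 mm
y_c = 410347.89 / 11724.23 = 35.00 mm

x_c = 83.93 mm, y_c = 35.00 mm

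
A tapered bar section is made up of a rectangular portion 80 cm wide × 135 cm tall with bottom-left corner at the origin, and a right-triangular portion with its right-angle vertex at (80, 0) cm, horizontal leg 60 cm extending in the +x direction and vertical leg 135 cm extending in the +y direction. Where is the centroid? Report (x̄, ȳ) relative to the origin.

rectangular portion: A = 80 × 135 = 10800.00, centroid at (40.00, 67.50).
triangular portion: A = ½·60·135 = 4050.00, centroid at (100.00, 45.00).
ΣA = 14850.00 cm², ΣAx̄ = 837000.00 cm³, ΣAȳ = 911250.00 cm³.
x̄ = 837000.00/14850.00 = 56.36 cm; ȳ = 911250.00/14850.00 = 61.36 cm.

x̄ = 56.36 cm, ȳ = 61.36 cm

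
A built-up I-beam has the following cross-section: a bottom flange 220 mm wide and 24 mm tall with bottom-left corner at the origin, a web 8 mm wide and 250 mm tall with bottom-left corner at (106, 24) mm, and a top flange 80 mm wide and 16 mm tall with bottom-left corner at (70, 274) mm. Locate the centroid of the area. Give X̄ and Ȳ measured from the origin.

bottom flange: A = 220 × 24 = 5280.00, centroid at (110.00, 12.00).
web: A = 8 × 250 = 2000.00, centroid at (110.00, 149.00).
top flange: A = 80 × 16 = 1280.00, centroid at (110.00, 282.00).
ΣA = 8560.00 mm²
ΣAX̄ = (5280.00)(110.00) + (2000.00)(110.00) + (1280.00)(110.00) = 941600.00 mm³
ΣAȲ = (5280.00)(12.00) + (2000.00)(149.00) + (1280.00)(282.00) = 722320.00 mm³
X̄ = 941600.00 / 8560.00 = 110.00 mm
Ȳ = 722320.00 / 8560.00 = 84.38 mm

X̄ = 110.00 mm, Ȳ = 84.38 mm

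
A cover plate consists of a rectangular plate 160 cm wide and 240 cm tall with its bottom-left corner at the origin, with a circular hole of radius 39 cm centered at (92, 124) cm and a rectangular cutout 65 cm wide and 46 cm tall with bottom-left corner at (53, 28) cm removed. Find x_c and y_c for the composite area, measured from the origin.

x_c = 77.59 cm, y_c = 126.11 cm

plate: A = 160 × 240 = 38400.00, centroid at (80.00, 120.00).
hole 1: A = −π·39² = -4778.36, centroid at (92.00, 124.00).
hole 2: A = −(65 × 46) = -2990.00, centroid at (85.50, 51.00).
ΣA = 30631.64 cm²
ΣAx_c = (38400.00)(80.00) + (-4778.36)(92.00) + (-2990.00)(85.50) = 2376745.66 cm³
ΣAy_c = (38400.00)(120.00) + (-4778.36)(124.00) + (-2990.00)(51.00) = 3862993.06 cm³
x_c = 2376745.66 / 30631.64 = 77.59 cm
y_c = 3862993.06 / 30631.64 = 126.11 cm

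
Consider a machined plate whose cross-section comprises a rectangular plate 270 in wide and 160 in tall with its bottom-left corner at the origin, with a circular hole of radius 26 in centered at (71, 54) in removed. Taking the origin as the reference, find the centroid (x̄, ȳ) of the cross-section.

x̄ = 138.31 in, ȳ = 81.34 in

Part | A | x̄ᵢ | ȳᵢ | A·x̄ᵢ | A·ȳᵢ
plate | 43200.00 | 135.00 | 80.00 | 5832000.00 | 3456000.00
hole | -2123.72 | 71.00 | 54.00 | -150783.88 | -114680.70
Σ | 41076.28 |  |  | 5681216.12 | 3341319.30
x̄ = 5681216.12 / 41076.28 = 138.31 in
ȳ = 3341319.30 / 41076.28 = 81.34 in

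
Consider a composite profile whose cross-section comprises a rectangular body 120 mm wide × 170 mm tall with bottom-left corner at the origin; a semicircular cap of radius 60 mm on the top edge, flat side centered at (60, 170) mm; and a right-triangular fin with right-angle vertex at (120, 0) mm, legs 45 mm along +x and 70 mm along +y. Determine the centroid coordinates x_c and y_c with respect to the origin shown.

Part | A | x̄ᵢ | ȳᵢ | A·x̄ᵢ | A·ȳᵢ
rectangular body | 20400.00 | 60.00 | 85.00 | 1224000.00 | 1734000.00
semicircular top | 5654.87 | 60.00 | 195.46 | 339292.01 | 1105327.35
triangular fin | 1575.00 | 135.00 | 23.33 | 212625.00 | 36750.00
Σ | 27629.87 |  |  | 1775917.01 | 2876077.35
x_c = 1775917.01 / 27629.87 = 64.28 mm
y_c = 2876077.35 / 27629.87 = 104.09 mm

x_c = 64.28 mm, y_c = 104.09 mm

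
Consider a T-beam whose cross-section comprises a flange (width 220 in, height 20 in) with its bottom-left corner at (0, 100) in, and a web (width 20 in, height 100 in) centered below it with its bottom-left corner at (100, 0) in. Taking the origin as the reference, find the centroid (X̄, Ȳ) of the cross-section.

X̄ = 110.00 in, Ȳ = 91.25 in

web: A = 20 × 100 = 2000.00, centroid at (110.00, 50.00).
flange: A = 220 × 20 = 4400.00, centroid at (110.00, 110.00).
ΣA = 6400.00 in²
ΣAX̄ = (2000.00)(110.00) + (4400.00)(110.00) = 704000.00 in³
ΣAȲ = (2000.00)(50.00) + (4400.00)(110.00) = 584000.00 in³
X̄ = 704000.00 / 6400.00 = 110.00 in
Ȳ = 584000.00 / 6400.00 = 91.25 in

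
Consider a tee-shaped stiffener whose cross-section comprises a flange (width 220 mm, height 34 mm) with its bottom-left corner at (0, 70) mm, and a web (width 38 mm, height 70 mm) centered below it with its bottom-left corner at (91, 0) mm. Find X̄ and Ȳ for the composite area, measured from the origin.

web: A = 38 × 70 = 2660.00, centroid at (110.00, 35.00).
flange: A = 220 × 34 = 7480.00, centroid at (110.00, 87.00).
ΣA = 10140.00 mm², ΣAX̄ = 1115400.00 mm³, ΣAȲ = 743860.00 mm³.
X̄ = 1115400.00/10140.00 = 110.00 mm; Ȳ = 743860.00/10140.00 = 73.36 mm.

X̄ = 110.00 mm, Ȳ = 73.36 mm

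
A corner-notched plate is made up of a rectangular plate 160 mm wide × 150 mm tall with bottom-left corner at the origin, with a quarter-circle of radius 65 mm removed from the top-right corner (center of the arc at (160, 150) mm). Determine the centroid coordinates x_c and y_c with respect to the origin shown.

Part | A | x̄ᵢ | ȳᵢ | A·x̄ᵢ | A·ȳᵢ
plate | 24000.00 | 80.00 | 75.00 | 1920000.00 | 1800000.00
removed quarter-circle | -3318.31 | 132.41 | 122.41 | -439387.49 | -406204.42
Σ | 20681.69 |  |  | 1480612.51 | 1393795.58
x_c = 1480612.51 / 20681.69 = 71.59 mm
y_c = 1393795.58 / 20681.69 = 67.39 mm

x_c = 71.59 mm, y_c = 67.39 mm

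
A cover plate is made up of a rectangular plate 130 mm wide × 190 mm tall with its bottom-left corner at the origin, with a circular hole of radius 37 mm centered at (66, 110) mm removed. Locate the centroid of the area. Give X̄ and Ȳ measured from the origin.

plate: A = 130 × 190 = 24700.00, centroid at (65.00, 95.00).
hole: A = −π·37² = -4300.84, centroid at (66.00, 110.00).
ΣA = 20399.16 mm², ΣAX̄ = 1321644.54 mm³, ΣAȲ = 1873407.56 mm³.
X̄ = 1321644.54/20399.16 = 64.79 mm; Ȳ = 1873407.56/20399.16 = 91.84 mm.

X̄ = 64.79 mm, Ȳ = 91.84 mm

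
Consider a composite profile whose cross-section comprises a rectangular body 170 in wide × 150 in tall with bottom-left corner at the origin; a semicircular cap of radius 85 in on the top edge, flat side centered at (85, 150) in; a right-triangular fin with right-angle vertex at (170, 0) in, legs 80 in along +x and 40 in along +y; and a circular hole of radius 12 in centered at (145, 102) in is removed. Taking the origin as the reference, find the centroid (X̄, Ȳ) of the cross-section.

Part | A | x̄ᵢ | ȳᵢ | A·x̄ᵢ | A·ȳᵢ
rectangular body | 25500.00 | 85.00 | 75.00 | 2167500.00 | 1912500.00
semicircular top | 11349.00 | 85.00 | 186.08 | 964665.29 | 2111767.19
triangular fin | 1600.00 | 196.67 | 13.33 | 314666.67 | 21333.33
hole | -452.39 | 145.00 | 102.00 | -65596.45 | -46143.71
Σ | 37996.61 |  |  | 3381235.51 | 3999456.81
X̄ = 3381235.51 / 37996.61 = 88.99 in
Ȳ = 3999456.81 / 37996.61 = 105.26 in

X̄ = 88.99 in, Ȳ = 105.26 in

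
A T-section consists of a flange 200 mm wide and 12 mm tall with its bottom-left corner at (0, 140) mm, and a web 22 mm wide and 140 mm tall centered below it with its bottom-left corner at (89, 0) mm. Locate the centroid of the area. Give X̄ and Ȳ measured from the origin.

web: A = 22 × 140 = 3080.00, centroid at (100.00, 70.00).
flange: A = 200 × 12 = 2400.00, centroid at (100.00, 146.00).
ΣA = 5480.00 mm²
ΣAX̄ = (3080.00)(100.00) + (2400.00)(100.00) = 548000.00 mm³
ΣAȲ = (3080.00)(70.00) + (2400.00)(146.00) = 566000.00 mm³
X̄ = 548000.00 / 5480.00 = 100.00 mm
Ȳ = 566000.00 / 5480.00 = 103.28 mm

X̄ = 100.00 mm, Ȳ = 103.28 mm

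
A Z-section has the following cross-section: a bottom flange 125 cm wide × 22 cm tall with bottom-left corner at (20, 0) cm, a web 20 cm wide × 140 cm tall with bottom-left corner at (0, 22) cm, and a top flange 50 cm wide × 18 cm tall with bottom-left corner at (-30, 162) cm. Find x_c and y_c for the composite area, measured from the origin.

Part | A | x̄ᵢ | ȳᵢ | A·x̄ᵢ | A·ȳᵢ
bottom flange | 2750.00 | 82.50 | 11.00 | 226875.00 | 30250.00
web | 2800.00 | 10.00 | 92.00 | 28000.00 | 257600.00
top flange | 900.00 | -5.00 | 171.00 | -4500.00 | 153900.00
Σ | 6450.00 |  |  | 250375.00 | 441750.00
x_c = 250375.00 / 6450.00 = 38.82 cm
y_c = 441750.00 / 6450.00 = 68.49 cm

x_c = 38.82 cm, y_c = 68.49 cm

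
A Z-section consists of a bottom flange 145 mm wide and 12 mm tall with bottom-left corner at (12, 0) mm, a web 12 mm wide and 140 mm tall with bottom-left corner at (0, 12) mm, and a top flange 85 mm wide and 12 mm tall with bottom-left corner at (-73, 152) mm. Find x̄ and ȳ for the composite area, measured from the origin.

bottom flange: A = 145 × 12 = 1740.00, centroid at (84.50, 6.00).
web: A = 12 × 140 = 1680.00, centroid at (6.00, 82.00).
top flange: A = 85 × 12 = 1020.00, centroid at (-30.50, 158.00).
ΣA = 4440.00 mm²
ΣAx̄ = (1740.00)(84.50) + (1680.00)(6.00) + (1020.00)(-30.50) = 126000.00 mm³
ΣAȳ = (1740.00)(6.00) + (1680.00)(82.00) + (1020.00)(158.00) = 309360.00 mm³
x̄ = 126000.00 / 4440.00 = 28.38 mm
ȳ = 309360.00 / 4440.00 = 69.68 mm

x̄ = 28.38 mm, ȳ = 69.68 mm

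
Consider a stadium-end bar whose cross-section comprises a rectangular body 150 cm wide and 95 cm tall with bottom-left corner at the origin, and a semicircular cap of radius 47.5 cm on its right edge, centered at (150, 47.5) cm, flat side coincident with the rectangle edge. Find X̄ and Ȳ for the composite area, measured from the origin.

rectangular body: A = 150 × 95 = 14250.00, centroid at (75.00, 47.50).
semicircular end: A = ½π·47.5² = 3544.11, centroid at (170.16, 47.50).
ΣA = 17794.11 cm², ΣAX̄ = 1671814.30 cm³, ΣAȲ = 845220.19 cm³.
X̄ = 1671814.30/17794.11 = 93.95 cm; Ȳ = 845220.19/17794.11 = 47.50 cm.

X̄ = 93.95 cm, Ȳ = 47.50 cm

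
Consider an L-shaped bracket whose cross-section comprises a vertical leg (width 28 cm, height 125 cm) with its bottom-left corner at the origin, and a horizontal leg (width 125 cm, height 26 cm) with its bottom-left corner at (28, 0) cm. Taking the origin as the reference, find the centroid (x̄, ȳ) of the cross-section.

vertical leg: A = 28 × 125 = 3500.00, centroid at (14.00, 62.50).
horizontal leg: A = 125 × 26 = 3250.00, centroid at (90.50, 13.00).
ΣA = 6750.00 cm²
ΣAx̄ = (3500.00)(14.00) + (3250.00)(90.50) = 343125.00 cm³
ΣAȳ = (3500.00)(62.50) + (3250.00)(13.00) = 261000.00 cm³
x̄ = 343125.00 / 6750.00 = 50.83 cm
ȳ = 261000.00 / 6750.00 = 38.67 cm

x̄ = 50.83 cm, ȳ = 38.67 cm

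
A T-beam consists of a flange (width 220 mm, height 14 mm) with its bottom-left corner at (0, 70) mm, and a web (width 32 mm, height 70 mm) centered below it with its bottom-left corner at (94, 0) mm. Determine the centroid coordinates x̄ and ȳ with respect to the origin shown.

Part | A | x̄ᵢ | ȳᵢ | A·x̄ᵢ | A·ȳᵢ
web | 2240.00 | 110.00 | 35.00 | 246400.00 | 78400.00
flange | 3080.00 | 110.00 | 77.00 | 338800.00 | 237160.00
Σ | 5320.00 |  |  | 585200.00 | 315560.00
x̄ = 585200.00 / 5320.00 = 110.00 mm
ȳ = 315560.00 / 5320.00 = 59.32 mm

x̄ = 110.00 mm, ȳ = 59.32 mm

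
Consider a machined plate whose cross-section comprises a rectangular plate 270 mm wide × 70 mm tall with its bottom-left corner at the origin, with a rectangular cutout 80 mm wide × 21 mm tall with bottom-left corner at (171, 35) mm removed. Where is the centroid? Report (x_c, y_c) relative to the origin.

plate: A = 270 × 70 = 18900.00, centroid at (135.00, 35.00).
hole: A = −(80 × 21) = -1680.00, centroid at (211.00, 45.50).
ΣA = 17220.00 mm²
ΣAx_c = (18900.00)(135.00) + (-1680.00)(211.00) = 2197020.00 mm³
ΣAy_c = (18900.00)(35.00) + (-1680.00)(45.50) = 585060.00 mm³
x_c = 2197020.00 / 17220.00 = 127.59 mm
y_c = 585060.00 / 17220.00 = 33.98 mm

x_c = 127.59 mm, y_c = 33.98 mm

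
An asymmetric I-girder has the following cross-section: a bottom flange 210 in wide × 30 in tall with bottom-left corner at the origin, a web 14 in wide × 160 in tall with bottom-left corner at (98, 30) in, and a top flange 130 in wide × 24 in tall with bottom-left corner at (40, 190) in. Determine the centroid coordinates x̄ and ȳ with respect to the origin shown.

x̄ = 105.00 in, ȳ = 83.29 in

Part | A | x̄ᵢ | ȳᵢ | A·x̄ᵢ | A·ȳᵢ
bottom flange | 6300.00 | 105.00 | 15.00 | 661500.00 | 94500.00
web | 2240.00 | 105.00 | 110.00 | 235200.00 | 246400.00
top flange | 3120.00 | 105.00 | 202.00 | 327600.00 | 630240.00
Σ | 11660.00 |  |  | 1224300.00 | 971140.00
x̄ = 1224300.00 / 11660.00 = 105.00 in
ȳ = 971140.00 / 11660.00 = 83.29 in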